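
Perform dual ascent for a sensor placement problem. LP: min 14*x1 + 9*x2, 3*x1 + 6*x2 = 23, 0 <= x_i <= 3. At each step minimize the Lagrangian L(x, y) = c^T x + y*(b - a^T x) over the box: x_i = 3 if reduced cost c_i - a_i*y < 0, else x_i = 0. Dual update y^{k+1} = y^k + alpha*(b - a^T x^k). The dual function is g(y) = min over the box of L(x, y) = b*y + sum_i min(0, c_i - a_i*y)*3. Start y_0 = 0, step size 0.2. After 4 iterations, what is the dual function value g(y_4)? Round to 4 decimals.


Dual ascent for LP: min 14*x1 + 9*x2, 3*x1 + 6*x2 = 23, 0 <= x_i <= 3
Step 1: y^k = 0.0, reduced costs: (14.0, 9.0)
  x^k = (0.0, 0.0), subgradient = b - a^T x = 23.0
  y^{k+1} = 0.0 + 0.2*23.0 = 4.6
Step 2: y^k = 4.6, reduced costs: (0.2, -18.6)
  x^k = (0.0, 3.0), subgradient = b - a^T x = 5.0
  y^{k+1} = 4.6 + 0.2*5.0 = 5.6
Step 3: y^k = 5.6, reduced costs: (-2.8, -24.6)
  x^k = (3.0, 3.0), subgradient = b - a^T x = -4.0
  y^{k+1} = 5.6 + 0.2*-4.0 = 4.8
Step 4: y^k = 4.8, reduced costs: (-0.4, -19.8)
  x^k = (3.0, 3.0), subgradient = b - a^T x = -4.0
  y^{k+1} = 4.8 + 0.2*-4.0 = 4.0
Dual objective at y_4 = 4.0: reduced costs (2.0, -15.0), box minimizer x = (0.0, 3.0)
g(y_4) = b*y + (c1 - a1*y)*x1 + (c2 - a2*y)*x2 = 23*4.0 + 2.0*0.0 + (-15.0)*3.0 = 92.0 + 0.0 - 45.0 = 47.0


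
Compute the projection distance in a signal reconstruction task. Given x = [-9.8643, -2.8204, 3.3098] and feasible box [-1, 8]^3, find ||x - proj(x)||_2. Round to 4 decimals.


Project each component onto [-1, 8].
clip(-9.8643) = -1.0, clip(-2.8204) = -1.0, clip(3.3098) = 3.3098
Projection = [-1.0, -1.0, 3.3098]
Squared diffs: [78.5758, 3.3139, 0.0]
Distance = sqrt(81.8897) = 9.0493


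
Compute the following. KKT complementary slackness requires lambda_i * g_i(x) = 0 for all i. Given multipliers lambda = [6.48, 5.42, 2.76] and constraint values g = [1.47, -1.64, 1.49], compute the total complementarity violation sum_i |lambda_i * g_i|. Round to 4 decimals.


KKT complementary slackness check:
lambda_1 * g_1 = 6.48 * 1.47 = 9.5256
lambda_2 * g_2 = 5.42 * -1.64 = -8.8888
lambda_3 * g_3 = 2.76 * 1.49 = 4.1124
Total violation = 9.5256 + 8.8888 + 4.1124 = 22.5268


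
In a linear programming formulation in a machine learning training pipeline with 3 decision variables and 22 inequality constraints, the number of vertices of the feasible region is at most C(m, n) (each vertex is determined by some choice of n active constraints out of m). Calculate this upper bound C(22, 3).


Each vertex corresponds to some choice of n active constraints out of m, so the number of vertices is at most C(m, n) = m! / (n!(m-n)!).
m = 22, n = 3
Numerator: 22 * 21 * 20
Denominator: 3! = 6
C(22, 3) = 1540


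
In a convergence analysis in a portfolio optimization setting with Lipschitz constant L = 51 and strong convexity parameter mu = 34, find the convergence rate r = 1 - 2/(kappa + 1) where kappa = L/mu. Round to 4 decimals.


Step 1: Compute the condition number.
kappa = L/mu = 51/34 = 1.5
Step 2: Compute the convergence rate.
r = 1 - 2/(kappa + 1) = 1 - 2*mu/(L + mu) = (L - mu)/(L + mu) = 17/85 = 0.2


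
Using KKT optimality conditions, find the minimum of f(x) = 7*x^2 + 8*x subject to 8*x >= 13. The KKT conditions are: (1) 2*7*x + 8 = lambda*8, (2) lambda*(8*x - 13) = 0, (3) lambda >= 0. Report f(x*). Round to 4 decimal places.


Step 1: Try lambda = 0 (constraint inactive).
x_unc = -8/(2*7) = -0.5714
Check: 8*-0.5714 = -4.5712 < 13 -- violated!
Step 2: Constraint must be active: 8*x = 13
x* = 13/8 = 1.625
lambda = (2*7*1.625 + 8)/8 = 3.8438
Step 3: Compute optimal value.
f(x*) = 7*1.625^2 + 8*1.625 = 31.4844


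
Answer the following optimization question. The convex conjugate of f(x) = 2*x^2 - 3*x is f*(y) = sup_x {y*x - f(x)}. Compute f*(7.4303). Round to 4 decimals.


f*(y) = sup_x {y*x - a*x^2 - b*x} = sup_x {(y-b)*x - a*x^2}
FOC: (y - b) - 2a*x = 0 => x* = (y - b)/(2a)
x* = (7.4303 + 3)/(2*2) = 2.6076
f*(7.4303) = (y-b)^2/(4a) = (7.4303 + 3)^2/(4*2)
= 108.7912/8 = 13.5989


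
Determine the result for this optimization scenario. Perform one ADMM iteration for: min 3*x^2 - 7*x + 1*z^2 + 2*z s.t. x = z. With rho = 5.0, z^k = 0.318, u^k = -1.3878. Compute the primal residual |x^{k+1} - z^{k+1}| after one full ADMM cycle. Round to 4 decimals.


ADMM iteration with rho = 5.0, z^k = 0.318, u^k = -1.3878
Step 1: x-update.
Minimize 3*x^2 - 7*x + (5.0/2)*(x - 0.318 - 1.3878)^2
FOC: (2*3 + 5.0)*x = 7 + 5.0*(0.318 + 1.3878)
x^{k+1} = 1.4117
Step 2: z-update.
Minimize 1*z^2 + 2*z + (5.0/2)*(1.4117 - z - 1.3878)^2
FOC: (2*1 + 5.0)*z = -2 + 5.0*(1.4117 - 1.3878)
z^{k+1} = -0.2686
Step 3: u-update.
u^{k+1} = -1.3878 + 1.4117 + 0.2686 = 0.2926
Step 4: Primal residual = |1.4117 + 0.2686| = 1.6804


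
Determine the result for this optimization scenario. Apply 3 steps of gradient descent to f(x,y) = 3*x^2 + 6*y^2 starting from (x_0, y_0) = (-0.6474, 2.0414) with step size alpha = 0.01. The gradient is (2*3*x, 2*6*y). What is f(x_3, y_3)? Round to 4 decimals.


Gradient descent on f(x,y) = 3*x^2 + 6*y^2.
Starting point: (-0.6474, 2.0414), alpha = 0.01
Step 1: grad_x = 2*3*-0.6474 = -3.8844, grad_y = 2*6*2.0414 = 24.4968
  x_1 = -0.6474 - 0.01*-3.8844 = -0.6086
  y_1 = 2.0414 - 0.01*24.4968 = 1.7964
Step 2: grad_x = 2*3*-0.6086 = -3.6513, grad_y = 2*6*1.7964 = 21.5572
  x_2 = -0.6086 - 0.01*-3.6513 = -0.572
  y_2 = 1.7964 - 0.01*21.5572 = 1.5809
Step 3: grad_x = 2*3*-0.572 = -3.4323, grad_y = 2*6*1.5809 = 18.9703
  x_3 = -0.572 - 0.01*-3.4323 = -0.5377
  y_3 = 1.5809 - 0.01*18.9703 = 1.3912
f(-0.5377, 1.3912) = 3*(-0.5377)^2 + 6*1.3912^2 = 12.4793


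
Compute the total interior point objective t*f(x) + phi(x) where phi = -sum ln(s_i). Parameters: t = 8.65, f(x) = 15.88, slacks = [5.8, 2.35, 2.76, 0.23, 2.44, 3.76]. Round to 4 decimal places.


Step 1: Compute log-barrier.
ln values: [1.7579, 0.8544, 1.0152, -1.4697, 0.892, 1.3244]
phi = -(1.7579 + 0.8544 + 1.0152 - 1.4697 + 0.892 + 1.3244) = -4.3742
Step 2: Compute augmented objective.
t*f(x) = 8.65*15.88 = 137.362
Total = 137.362 - 4.3742 = 132.9878


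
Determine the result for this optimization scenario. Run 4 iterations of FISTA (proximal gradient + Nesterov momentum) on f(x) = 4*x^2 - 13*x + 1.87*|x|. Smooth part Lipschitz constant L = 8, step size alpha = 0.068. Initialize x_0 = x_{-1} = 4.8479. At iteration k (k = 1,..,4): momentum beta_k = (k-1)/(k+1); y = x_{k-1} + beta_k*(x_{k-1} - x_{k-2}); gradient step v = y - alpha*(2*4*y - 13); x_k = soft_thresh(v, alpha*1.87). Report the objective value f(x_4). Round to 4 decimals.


FISTA on f(x) = 4*x^2 - 13*x + 1.87*|x|
L = 8, alpha = 0.068
Iteration 1: beta = 0.0, y = 4.8479 + 0.0*(4.8479 - 4.8479) = 4.8479
  grad(y) = 25.7832, v = y - alpha*grad = 3.0946
  prox(v) = soft_thresh(3.0946, 0.1272) = 2.9675
Iteration 2: beta = 0.3333, y = 2.9675 + 0.3333*(2.9675 - 4.8479) = 2.3407
  grad(y) = 5.7254, v = y - alpha*grad = 1.9513
  prox(v) = soft_thresh(1.9513, 0.1272) = 1.8242
Iteration 3: beta = 0.5, y = 1.8242 + 0.5*(1.8242 - 2.9675) = 1.2525
  grad(y) = -2.9797, v = y - alpha*grad = 1.4552
  prox(v) = soft_thresh(1.4552, 0.1272) = 1.328
Iteration 4: beta = 0.6, y = 1.328 + 0.6*(1.328 - 1.8242) = 1.0303
  grad(y) = -4.7577, v = y - alpha*grad = 1.3538
  prox(v) = soft_thresh(1.3538, 0.1272) = 1.2267
f(x_4) = 4*1.2267^2 - 13*1.2267 + 1.87*|1.2267| = -7.6339


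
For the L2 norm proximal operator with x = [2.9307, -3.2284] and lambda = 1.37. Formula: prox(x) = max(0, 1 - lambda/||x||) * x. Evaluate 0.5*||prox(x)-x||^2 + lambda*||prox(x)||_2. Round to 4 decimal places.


Step 1: Compute ||x||.
||x|| = 4.3602
Step 2: Compute scaling factor.
scale = max(0, 1 - 1.37/4.3602) = 0.6858
Step 3: prox(x) = [2.0099, -2.214]
||prox(x)|| = 2.9902
Step 4: Proximal objective.
0.5*||prox-x||^2 = 0.9385
lambda*||prox|| = 4.0966
Total = 5.0351


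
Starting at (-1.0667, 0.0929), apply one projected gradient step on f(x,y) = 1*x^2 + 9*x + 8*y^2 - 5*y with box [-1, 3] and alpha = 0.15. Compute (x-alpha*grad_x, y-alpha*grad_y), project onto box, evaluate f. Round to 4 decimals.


Step 1: Compute gradient at (-1.0667, 0.0929).
grad_x = 2*1*-1.0667 + 9 = 6.8666
grad_y = 2*8*0.0929 - 5 = -3.5136
Step 2: Gradient step.
x_raw = -1.0667 - 0.15*6.8666 = -2.0967
y_raw = 0.0929 - 0.15*-3.5136 = 0.6199
Step 3: Project onto [-1, 3].
x_proj = clip(-2.0967) = -1.0
y_proj = clip(0.6199) = 0.6199
Step 4: Evaluate f.
f(-1.0, 0.6199) = -8.0251


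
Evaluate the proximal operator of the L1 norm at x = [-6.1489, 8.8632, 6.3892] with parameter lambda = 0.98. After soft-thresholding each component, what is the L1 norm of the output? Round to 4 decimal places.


Soft-thresholding with lambda = 0.98:
prox(-6.1489) = sign(-6.1489)*max(|-6.1489| - 0.98, 0) = -5.1689
prox(8.8632) = sign(8.8632)*max(|8.8632| - 0.98, 0) = 7.8832
prox(6.3892) = sign(6.3892)*max(|6.3892| - 0.98, 0) = 5.4092
prox(x) = [-5.1689, 7.8832, 5.4092]
||prox(x)||_1 = 5.1689 + 7.8832 + 5.4092 = 18.4613


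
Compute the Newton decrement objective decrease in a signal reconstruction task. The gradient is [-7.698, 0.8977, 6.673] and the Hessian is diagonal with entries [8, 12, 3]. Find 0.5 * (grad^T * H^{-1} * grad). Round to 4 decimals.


Step 1: H is diagonal, so H^(-1) * g = [-0.9623, 0.0748, 2.2243].
Step 2: g^T H^(-1) g = sum_i g_i^2 / H_ii
  = (-7.698)^2/8 + (0.8977)^2/12 + (6.673)^2/3
  = 7.4074 + 0.0672 + 14.843 = 22.3175
Step 3: Objective decrease = 0.5 * g^T H^(-1) g = 11.1588


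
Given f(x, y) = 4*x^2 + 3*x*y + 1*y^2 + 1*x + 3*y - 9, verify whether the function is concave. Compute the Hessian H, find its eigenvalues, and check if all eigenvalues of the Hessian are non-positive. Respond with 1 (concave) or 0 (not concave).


The Hessian of f(x,y) = 4*x^2 + 3*x*y + 1*y^2 + 1*x + 3*y - 9 is:
H = [[8, 3], [3, 2]]
Trace = 8 + 2 = 10
Determinant = 8*2 - (3)^2 = 7
Discriminant = (10)^2 - 4*7 = 72.0
Eigenvalues: lambda_1 = 0.7574, lambda_2 = 9.2426
The function is not concave.

0


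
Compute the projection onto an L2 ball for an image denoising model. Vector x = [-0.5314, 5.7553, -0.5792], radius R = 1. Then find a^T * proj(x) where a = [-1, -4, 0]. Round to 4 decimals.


Step 1: Compute ||x|| (intermediates to 6 decimals).
||x|| = sqrt((-0.5314)^2 + 5.7553^2 + (-0.5792)^2) = 5.808729
Step 2: Project.
Since ||x|| > R, scale = R/||x|| = 1/5.808729 = 0.172155, proj(x) = scale * x
proj(x) = [-0.091483, 0.990804, -0.099712]
Step 3: Dot product.
a^T * proj(x) = -1*(-0.091483) - 4*0.990804 + 0*(-0.099712) = -3.8717


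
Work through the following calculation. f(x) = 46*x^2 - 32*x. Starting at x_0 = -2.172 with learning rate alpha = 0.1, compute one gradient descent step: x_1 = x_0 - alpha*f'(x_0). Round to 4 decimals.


We compute the gradient at x_0 and apply the update.
f'(x) = 92*x - 32
f'(-2.172) = 92*-2.172 - 32 = -231.824
x_1 = -2.172 - 0.1*-231.824 = 21.0104


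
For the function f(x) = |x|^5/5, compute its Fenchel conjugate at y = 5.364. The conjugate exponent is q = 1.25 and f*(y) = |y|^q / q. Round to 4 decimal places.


The conjugate exponent q satisfies 1/p + 1/q = 1.
p = 5, so q = 5/(5 - 1) = 1.25
|y|^q = 5.364^1.25 = 8.1632
f*(5.364) = 8.1632 / 1.25 = 6.5306


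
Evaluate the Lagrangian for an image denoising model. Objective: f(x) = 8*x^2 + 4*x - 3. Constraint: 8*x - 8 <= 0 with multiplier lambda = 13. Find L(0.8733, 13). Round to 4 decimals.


Step 1: Evaluate f(x).
f(0.8733) = 8*0.8733^2 + 4*0.8733 - 3 = 6.5944
Step 2: Evaluate g(x).
g(0.8733) = 8*0.8733 - 8 = -1.0136
Step 3: Compute Lagrangian.
L = 6.5944 + 13*-1.0136 = -6.5824


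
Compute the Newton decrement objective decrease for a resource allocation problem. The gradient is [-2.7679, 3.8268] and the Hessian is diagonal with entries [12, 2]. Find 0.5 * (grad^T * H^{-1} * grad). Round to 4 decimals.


Step 1: H is diagonal, so H^(-1) * g = [-0.2307, 1.9134].
Step 2: g^T H^(-1) g = sum_i g_i^2 / H_ii
  = (-2.7679)^2/12 + (3.8268)^2/2
  = 0.6384 + 7.3222 = 7.9606
Step 3: Objective decrease = 0.5 * g^T H^(-1) g = 3.9803


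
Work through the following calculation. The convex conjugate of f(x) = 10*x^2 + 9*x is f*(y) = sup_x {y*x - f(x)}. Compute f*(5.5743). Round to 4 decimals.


f*(y) = sup_x {y*x - a*x^2 - b*x} = sup_x {(y-b)*x - a*x^2}
FOC: (y - b) - 2a*x = 0 => x* = (y - b)/(2a)
x* = (5.5743 - 9)/(2*10) = -0.1713
f*(5.5743) = (y-b)^2/(4a) = (5.5743 - 9)^2/(4*10)
= 11.7354/40 = 0.2934


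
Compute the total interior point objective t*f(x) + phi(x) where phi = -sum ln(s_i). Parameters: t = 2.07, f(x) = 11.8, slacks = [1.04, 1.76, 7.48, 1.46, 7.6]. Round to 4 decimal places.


Step 1: Compute log-barrier.
ln values: [0.0392, 0.5653, 2.0122, 0.3784, 2.0281]
phi = -(0.0392 + 0.5653 + 2.0122 + 0.3784 + 2.0281) = -5.0234
Step 2: Compute augmented objective.
t*f(x) = 2.07*11.8 = 24.426
Total = 24.426 - 5.0234 = 19.4026


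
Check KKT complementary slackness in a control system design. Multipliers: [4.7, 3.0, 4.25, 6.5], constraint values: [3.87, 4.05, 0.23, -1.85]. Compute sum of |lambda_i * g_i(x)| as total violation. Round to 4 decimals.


KKT complementary slackness check:
lambda_1 * g_1 = 4.7 * 3.87 = 18.189
lambda_2 * g_2 = 3.0 * 4.05 = 12.15
lambda_3 * g_3 = 4.25 * 0.23 = 0.9775
lambda_4 * g_4 = 6.5 * -1.85 = -12.025
Total violation = 18.189 + 12.15 + 0.9775 + 12.025 = 43.3415


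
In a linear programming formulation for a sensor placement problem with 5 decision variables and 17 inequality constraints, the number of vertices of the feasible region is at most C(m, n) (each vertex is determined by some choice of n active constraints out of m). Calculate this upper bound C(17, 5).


Each vertex corresponds to some choice of n active constraints out of m, so the number of vertices is at most C(m, n) = m! / (n!(m-n)!).
m = 17, n = 5
Numerator: 17 * 16 * 15 * 14 * 13
Denominator: 5! = 120
C(17, 5) = 6188


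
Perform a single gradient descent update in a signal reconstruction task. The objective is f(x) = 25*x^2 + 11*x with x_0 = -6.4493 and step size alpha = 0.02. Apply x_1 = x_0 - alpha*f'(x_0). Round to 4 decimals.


We compute the gradient at x_0 and apply the update.
f'(x) = 50*x + 11
f'(-6.4493) = 50*-6.4493 + 11 = -311.465
x_1 = -6.4493 - 0.02*-311.465 = -0.22


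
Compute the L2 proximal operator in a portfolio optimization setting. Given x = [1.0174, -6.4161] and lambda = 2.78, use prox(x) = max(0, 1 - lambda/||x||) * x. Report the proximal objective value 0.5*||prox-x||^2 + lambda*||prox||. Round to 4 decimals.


Step 1: Compute ||x||.
||x|| = 6.4963
Step 2: Compute scaling factor.
scale = max(0, 1 - 2.78/6.4963) = 0.5721
Step 3: prox(x) = [0.582, -3.6704]
||prox(x)|| = 3.7163
Step 4: Proximal objective.
0.5*||prox-x||^2 = 3.8642
lambda*||prox|| = 10.3313
Total = 14.1954


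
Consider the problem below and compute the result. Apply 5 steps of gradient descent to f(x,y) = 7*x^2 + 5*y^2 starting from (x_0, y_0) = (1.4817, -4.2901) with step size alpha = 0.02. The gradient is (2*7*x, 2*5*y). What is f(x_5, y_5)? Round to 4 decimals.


Gradient descent on f(x,y) = 7*x^2 + 5*y^2.
Starting point: (1.4817, -4.2901), alpha = 0.02
Step 1: grad_x = 2*7*1.4817 = 20.7438, grad_y = 2*5*-4.2901 = -42.901
  x_1 = 1.4817 - 0.02*20.7438 = 1.0668
  y_1 = -4.2901 - 0.02*-42.901 = -3.4321
Step 2: grad_x = 2*7*1.0668 = 14.9355, grad_y = 2*5*-3.4321 = -34.3208
  x_2 = 1.0668 - 0.02*14.9355 = 0.7681
  y_2 = -3.4321 - 0.02*-34.3208 = -2.7457
Step 3: grad_x = 2*7*0.7681 = 10.7536, grad_y = 2*5*-2.7457 = -27.4566
  x_3 = 0.7681 - 0.02*10.7536 = 0.553
  y_3 = -2.7457 - 0.02*-27.4566 = -2.1965
Step 4: grad_x = 2*7*0.553 = 7.7426, grad_y = 2*5*-2.1965 = -21.9653
  x_4 = 0.553 - 0.02*7.7426 = 0.3982
  y_4 = -2.1965 - 0.02*-21.9653 = -1.7572
Step 5: grad_x = 2*7*0.3982 = 5.5747, grad_y = 2*5*-1.7572 = -17.5722
  x_5 = 0.3982 - 0.02*5.5747 = 0.2867
  y_5 = -1.7572 - 0.02*-17.5722 = -1.4058
f(0.2867, -1.4058) = 7*0.2867^2 + 5*(-1.4058)^2 = 10.4565


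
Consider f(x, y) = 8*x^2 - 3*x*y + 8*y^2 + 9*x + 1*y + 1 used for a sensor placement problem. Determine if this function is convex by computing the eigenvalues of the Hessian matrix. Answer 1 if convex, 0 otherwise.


The Hessian of f(x,y) = 8*x^2 - 3*x*y + 8*y^2 + 9*x + 1*y + 1 is:
H = [[16, -3], [-3, 16]]
Trace = 16 + 16 = 32
Determinant = 16*16 - (-3)^2 = 247
Discriminant = (32)^2 - 4*247 = 36.0
Eigenvalues: lambda_1 = 13.0, lambda_2 = 19.0
The function is convex.

1


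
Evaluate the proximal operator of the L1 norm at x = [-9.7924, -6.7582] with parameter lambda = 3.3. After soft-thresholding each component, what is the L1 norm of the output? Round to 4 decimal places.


Soft-thresholding with lambda = 3.3:
prox(-9.7924) = sign(-9.7924)*max(|-9.7924| - 3.3, 0) = -6.4924
prox(-6.7582) = sign(-6.7582)*max(|-6.7582| - 3.3, 0) = -3.4582
prox(x) = [-6.4924, -3.4582]
||prox(x)||_1 = 6.4924 + 3.4582 = 9.9506


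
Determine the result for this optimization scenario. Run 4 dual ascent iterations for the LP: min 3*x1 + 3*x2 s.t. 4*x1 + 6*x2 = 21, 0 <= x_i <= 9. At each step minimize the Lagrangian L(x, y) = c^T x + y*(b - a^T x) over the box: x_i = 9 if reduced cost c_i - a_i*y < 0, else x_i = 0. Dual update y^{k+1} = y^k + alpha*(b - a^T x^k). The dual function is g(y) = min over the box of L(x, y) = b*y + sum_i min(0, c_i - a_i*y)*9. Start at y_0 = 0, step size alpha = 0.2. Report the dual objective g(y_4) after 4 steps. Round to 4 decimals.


Dual ascent for LP: min 3*x1 + 3*x2, 4*x1 + 6*x2 = 21, 0 <= x_i <= 9
Step 1: y^k = 0.0, reduced costs: (3.0, 3.0)
  x^k = (0.0, 0.0), subgradient = b - a^T x = 21.0
  y^{k+1} = 0.0 + 0.2*21.0 = 4.2
Step 2: y^k = 4.2, reduced costs: (-13.8, -22.2)
  x^k = (9.0, 9.0), subgradient = b - a^T x = -69.0
  y^{k+1} = 4.2 + 0.2*-69.0 = -9.6
Step 3: y^k = -9.6, reduced costs: (41.4, 60.6)
  x^k = (0.0, 0.0), subgradient = b - a^T x = 21.0
  y^{k+1} = -9.6 + 0.2*21.0 = -5.4
Step 4: y^k = -5.4, reduced costs: (24.6, 35.4)
  x^k = (0.0, 0.0), subgradient = b - a^T x = 21.0
  y^{k+1} = -5.4 + 0.2*21.0 = -1.2
Dual objective at y_4 = -1.2: reduced costs (7.8, 10.2), box minimizer x = (0.0, 0.0)
g(y_4) = b*y + (c1 - a1*y)*x1 + (c2 - a2*y)*x2 = 21*(-1.2) + 7.8*0.0 + 10.2*0.0 = -25.2 + 0.0 + 0.0 = -25.2


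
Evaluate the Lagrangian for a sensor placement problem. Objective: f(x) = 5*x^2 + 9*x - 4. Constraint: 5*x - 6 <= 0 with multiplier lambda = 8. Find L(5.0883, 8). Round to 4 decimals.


Step 1: Evaluate f(x).
f(5.0883) = 5*5.0883^2 + 9*5.0883 - 4 = 171.2487
Step 2: Evaluate g(x).
g(5.0883) = 5*5.0883 - 6 = 19.4415
Step 3: Compute Lagrangian.
L = 171.2487 + 8*19.4415 = 326.7807


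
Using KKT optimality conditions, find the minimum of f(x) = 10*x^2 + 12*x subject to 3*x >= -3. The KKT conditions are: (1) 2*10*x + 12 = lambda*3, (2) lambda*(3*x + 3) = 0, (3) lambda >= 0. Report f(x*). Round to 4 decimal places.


Step 1: Try lambda = 0 (constraint inactive).
Stationarity: 2*10*x + 12 = 0
x* = -12/(2*10) = -0.6
Check constraint: 3*-0.6 = -1.8 >= -3 -- satisfied.
Step 2: Compute optimal value.
f(x*) = 10*(-0.6)^2 + 12*(-0.6) = -3.6


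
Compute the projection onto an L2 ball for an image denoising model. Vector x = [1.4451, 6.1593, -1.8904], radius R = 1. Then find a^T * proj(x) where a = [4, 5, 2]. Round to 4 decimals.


Step 1: Compute ||x|| (intermediates to 6 decimals).
||x|| = sqrt(1.4451^2 + 6.1593^2 + (-1.8904)^2) = 6.602947
Step 2: Project.
Since ||x|| > R, scale = R/||x|| = 1/6.602947 = 0.151448, proj(x) = scale * x
proj(x) = [0.218858, 0.932814, -0.286297]
Step 3: Dot product.
a^T * proj(x) = 4*0.218858 + 5*0.932814 + 2*(-0.286297) = 4.9669


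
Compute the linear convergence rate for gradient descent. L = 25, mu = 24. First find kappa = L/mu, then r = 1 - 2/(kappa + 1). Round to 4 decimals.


Step 1: Compute the condition number.
kappa = L/mu = 25/24 = 1.0417
Step 2: Compute the convergence rate.
r = 1 - 2/(kappa + 1) = 1 - 2*mu/(L + mu) = (L - mu)/(L + mu) = 1/49 = 0.0204


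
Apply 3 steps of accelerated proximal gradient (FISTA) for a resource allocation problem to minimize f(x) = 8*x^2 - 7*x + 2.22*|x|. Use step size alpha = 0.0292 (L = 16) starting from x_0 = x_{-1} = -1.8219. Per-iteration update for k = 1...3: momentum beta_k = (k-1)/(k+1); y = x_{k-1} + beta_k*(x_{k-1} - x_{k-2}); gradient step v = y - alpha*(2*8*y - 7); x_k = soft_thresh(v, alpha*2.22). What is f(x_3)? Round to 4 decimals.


FISTA on f(x) = 8*x^2 - 7*x + 2.22*|x|
L = 16, alpha = 0.0292
Iteration 1: beta = 0.0, y = -1.8219 + 0.0*(-1.8219 + 1.8219) = -1.8219
  grad(y) = -36.1504, v = y - alpha*grad = -0.7663
  prox(v) = soft_thresh(-0.7663, 0.0648) = -0.7015
Iteration 2: beta = 0.3333, y = -0.7015 + 0.3333*(-0.7015 + 1.8219) = -0.328
  grad(y) = -12.2482, v = y - alpha*grad = 0.0296
  prox(v) = soft_thresh(0.0296, 0.0648) = 0.0
Iteration 3: beta = 0.5, y = 0.0 + 0.5*(0.0 + 0.7015) = 0.3507
  grad(y) = -1.3881, v = y - alpha*grad = 0.3913
  prox(v) = soft_thresh(0.3913, 0.0648) = 0.3265
f(x_3) = 8*0.3265^2 - 7*0.3265 + 2.22*|0.3265| = -0.7079


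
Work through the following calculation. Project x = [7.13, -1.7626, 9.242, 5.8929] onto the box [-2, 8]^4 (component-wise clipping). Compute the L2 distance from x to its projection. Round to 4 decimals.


Project each component onto [-2, 8].
clip(7.13) = 7.13, clip(-1.7626) = -1.7626, clip(9.242) = 8.0, clip(5.8929) = 5.8929
Projection = [7.13, -1.7626, 8.0, 5.8929]
Squared diffs: [0.0, 0.0, 1.5426, 0.0]
Distance = sqrt(1.5426) = 1.242


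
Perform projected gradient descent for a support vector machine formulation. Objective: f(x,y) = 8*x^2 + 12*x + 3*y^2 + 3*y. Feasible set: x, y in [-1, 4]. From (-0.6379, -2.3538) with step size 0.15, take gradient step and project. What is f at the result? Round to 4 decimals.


Step 1: Compute gradient at (-0.6379, -2.3538).
grad_x = 2*8*-0.6379 + 12 = 1.7936
grad_y = 2*3*-2.3538 + 3 = -11.1228
Step 2: Gradient step.
x_raw = -0.6379 - 0.15*1.7936 = -0.9069
y_raw = -2.3538 - 0.15*-11.1228 = -0.6854
Step 3: Project onto [-1, 4].
x_proj = clip(-0.9069) = -0.9069
y_proj = clip(-0.6854) = -0.6854
Step 4: Evaluate f.
f(-0.9069, -0.6854) = -4.9499


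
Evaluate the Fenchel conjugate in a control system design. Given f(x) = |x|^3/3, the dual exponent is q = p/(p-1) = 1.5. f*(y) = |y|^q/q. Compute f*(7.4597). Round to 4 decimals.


The conjugate exponent q satisfies 1/p + 1/q = 1.
p = 3, so q = 3/(3 - 1) = 1.5
|y|^q = 7.4597^1.5 = 20.3743
f*(7.4597) = 20.3743 / 1.5 = 13.5828


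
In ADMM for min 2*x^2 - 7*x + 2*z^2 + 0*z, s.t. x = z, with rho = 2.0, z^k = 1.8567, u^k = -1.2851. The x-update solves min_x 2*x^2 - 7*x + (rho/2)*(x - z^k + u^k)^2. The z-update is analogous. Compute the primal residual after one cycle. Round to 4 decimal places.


ADMM iteration with rho = 2.0, z^k = 1.8567, u^k = -1.2851
Step 1: x-update.
Minimize 2*x^2 - 7*x + (2.0/2)*(x - 1.8567 - 1.2851)^2
FOC: (2*2 + 2.0)*x = 7 + 2.0*(1.8567 + 1.2851)
x^{k+1} = 2.2139
Step 2: z-update.
Minimize 2*z^2 + 0*z + (2.0/2)*(2.2139 - z - 1.2851)^2
FOC: (2*2 + 2.0)*z = 0 + 2.0*(2.2139 - 1.2851)
z^{k+1} = 0.3096
Step 3: u-update.
u^{k+1} = -1.2851 + 2.2139 - 0.3096 = 0.6192
Step 4: Primal residual = |2.2139 - 0.3096| = 1.9043


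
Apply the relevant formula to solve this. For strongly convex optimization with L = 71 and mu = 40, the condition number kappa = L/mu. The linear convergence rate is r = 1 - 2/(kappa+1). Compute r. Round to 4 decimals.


Step 1: Compute the condition number.
kappa = L/mu = 71/40 = 1.775
Step 2: Compute the convergence rate.
r = 1 - 2/(kappa + 1) = 1 - 2*mu/(L + mu) = (L - mu)/(L + mu) = 31/111 = 0.2793


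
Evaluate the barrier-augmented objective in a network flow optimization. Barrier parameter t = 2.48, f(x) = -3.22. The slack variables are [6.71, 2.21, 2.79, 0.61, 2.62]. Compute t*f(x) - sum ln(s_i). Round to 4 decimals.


Step 1: Compute log-barrier.
ln values: [1.9036, 0.793, 1.026, -0.4943, 0.9632]
phi = -(1.9036 + 0.793 + 1.026 - 0.4943 + 0.9632) = -4.1915
Step 2: Compute augmented objective.
t*f(x) = 2.48*-3.22 = -7.9856
Total = -7.9856 - 4.1915 = -12.1771


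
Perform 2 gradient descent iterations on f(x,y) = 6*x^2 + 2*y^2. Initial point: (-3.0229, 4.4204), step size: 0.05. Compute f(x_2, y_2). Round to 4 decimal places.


Gradient descent on f(x,y) = 6*x^2 + 2*y^2.
Starting point: (-3.0229, 4.4204), alpha = 0.05
Step 1: grad_x = 2*6*-3.0229 = -36.2748, grad_y = 2*2*4.4204 = 17.6816
  x_1 = -3.0229 - 0.05*-36.2748 = -1.2092
  y_1 = 4.4204 - 0.05*17.6816 = 3.5363
Step 2: grad_x = 2*6*-1.2092 = -14.5099, grad_y = 2*2*3.5363 = 14.1453
  x_2 = -1.2092 - 0.05*-14.5099 = -0.4837
  y_2 = 3.5363 - 0.05*14.1453 = 2.8291
f(-0.4837, 2.8291) = 6*(-0.4837)^2 + 2*2.8291^2 = 17.4107


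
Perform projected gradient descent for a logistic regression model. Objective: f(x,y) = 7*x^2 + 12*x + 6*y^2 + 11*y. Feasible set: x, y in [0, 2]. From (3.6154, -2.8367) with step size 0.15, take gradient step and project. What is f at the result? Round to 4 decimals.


Step 1: Compute gradient at (3.6154, -2.8367).
grad_x = 2*7*3.6154 + 12 = 62.6156
grad_y = 2*6*-2.8367 + 11 = -23.0404
Step 2: Gradient step.
x_raw = 3.6154 - 0.15*62.6156 = -5.7769
y_raw = -2.8367 - 0.15*-23.0404 = 0.6194
Step 3: Project onto [0, 2].
x_proj = clip(-5.7769) = 0.0
y_proj = clip(0.6194) = 0.6194
Step 4: Evaluate f.
f(0.0, 0.6194) = 9.1146


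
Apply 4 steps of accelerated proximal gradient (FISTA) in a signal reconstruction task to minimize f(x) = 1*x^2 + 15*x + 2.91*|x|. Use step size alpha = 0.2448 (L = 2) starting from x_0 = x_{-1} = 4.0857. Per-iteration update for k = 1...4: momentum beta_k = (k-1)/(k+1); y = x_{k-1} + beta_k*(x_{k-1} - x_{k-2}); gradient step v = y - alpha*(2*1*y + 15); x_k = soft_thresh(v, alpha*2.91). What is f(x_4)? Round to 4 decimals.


FISTA on f(x) = 1*x^2 + 15*x + 2.91*|x|
L = 2, alpha = 0.2448
Iteration 1: beta = 0.0, y = 4.0857 + 0.0*(4.0857 - 4.0857) = 4.0857
  grad(y) = 23.1714, v = y - alpha*grad = -1.5867
  prox(v) = soft_thresh(-1.5867, 0.7124) = -0.8743
Iteration 2: beta = 0.3333, y = -0.8743 + 0.3333*(-0.8743 - 4.0857) = -2.5276
  grad(y) = 9.9448, v = y - alpha*grad = -4.9621
  prox(v) = soft_thresh(-4.9621, 0.7124) = -4.2497
Iteration 3: beta = 0.5, y = -4.2497 + 0.5*(-4.2497 + 0.8743) = -5.9374
  grad(y) = 3.1251, v = y - alpha*grad = -6.7025
  prox(v) = soft_thresh(-6.7025, 0.7124) = -5.9901
Iteration 4: beta = 0.6, y = -5.9901 + 0.6*(-5.9901 + 4.2497) = -7.0343
  grad(y) = 0.9313, v = y - alpha*grad = -7.2623
  prox(v) = soft_thresh(-7.2623, 0.7124) = -6.55
f(x_4) = 1*(-6.55)^2 + 15*(-6.55) + 2.91*|-6.55| = -36.287


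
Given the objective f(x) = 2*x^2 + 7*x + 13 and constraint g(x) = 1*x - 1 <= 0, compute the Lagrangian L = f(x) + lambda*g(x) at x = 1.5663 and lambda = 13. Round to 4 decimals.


Step 1: Evaluate f(x).
f(1.5663) = 2*1.5663^2 + 7*1.5663 + 13 = 28.8707
Step 2: Evaluate g(x).
g(1.5663) = 1*1.5663 - 1 = 0.5663
Step 3: Compute Lagrangian.
L = 28.8707 + 13*0.5663 = 36.2326


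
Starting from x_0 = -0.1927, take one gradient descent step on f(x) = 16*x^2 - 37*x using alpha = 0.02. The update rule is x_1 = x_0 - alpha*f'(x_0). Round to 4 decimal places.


We compute the gradient at x_0 and apply the update.
f'(x) = 32*x - 37
f'(-0.1927) = 32*-0.1927 - 37 = -43.1664
x_1 = -0.1927 - 0.02*-43.1664 = 0.6706


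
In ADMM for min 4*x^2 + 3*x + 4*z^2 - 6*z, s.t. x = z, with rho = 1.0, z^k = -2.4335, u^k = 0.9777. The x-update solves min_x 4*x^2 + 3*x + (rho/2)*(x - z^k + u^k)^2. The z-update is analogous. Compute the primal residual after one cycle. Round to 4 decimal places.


ADMM iteration with rho = 1.0, z^k = -2.4335, u^k = 0.9777
Step 1: x-update.
Minimize 4*x^2 + 3*x + (1.0/2)*(x + 2.4335 + 0.9777)^2
FOC: (2*4 + 1.0)*x = -3 + 1.0*(-2.4335 - 0.9777)
x^{k+1} = -0.7124
Step 2: z-update.
Minimize 4*z^2 - 6*z + (1.0/2)*(-0.7124 - z + 0.9777)^2
FOC: (2*4 + 1.0)*z = 6 + 1.0*(-0.7124 + 0.9777)
z^{k+1} = 0.6961
Step 3: u-update.
u^{k+1} = 0.9777 - 0.7124 - 0.6961 = -0.4308
Step 4: Primal residual = |-0.7124 - 0.6961| = 1.4085


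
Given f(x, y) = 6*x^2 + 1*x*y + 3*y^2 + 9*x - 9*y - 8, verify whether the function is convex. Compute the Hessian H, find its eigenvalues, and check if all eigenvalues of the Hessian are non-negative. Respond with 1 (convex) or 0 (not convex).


The Hessian of f(x,y) = 6*x^2 + 1*x*y + 3*y^2 + 9*x - 9*y - 8 is:
H = [[12, 1], [1, 6]]
Trace = 12 + 6 = 18
Determinant = 12*6 - (1)^2 = 71
Discriminant = (18)^2 - 4*71 = 40.0
Eigenvalues: lambda_1 = 5.8377, lambda_2 = 12.1623
The function is convex.

1


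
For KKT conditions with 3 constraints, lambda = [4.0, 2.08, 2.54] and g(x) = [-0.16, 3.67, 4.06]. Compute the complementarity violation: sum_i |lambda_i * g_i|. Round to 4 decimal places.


KKT complementary slackness check:
lambda_1 * g_1 = 4.0 * -0.16 = -0.64
lambda_2 * g_2 = 2.08 * 3.67 = 7.6336
lambda_3 * g_3 = 2.54 * 4.06 = 10.3124
Total violation = 0.64 + 7.6336 + 10.3124 = 18.586


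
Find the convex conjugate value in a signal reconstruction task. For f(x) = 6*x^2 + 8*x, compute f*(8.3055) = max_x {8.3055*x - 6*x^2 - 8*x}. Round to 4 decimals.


f*(y) = sup_x {y*x - a*x^2 - b*x} = sup_x {(y-b)*x - a*x^2}
FOC: (y - b) - 2a*x = 0 => x* = (y - b)/(2a)
x* = (8.3055 - 8)/(2*6) = 0.0255
f*(8.3055) = (y-b)^2/(4a) = (8.3055 - 8)^2/(4*6)
= 0.0933/24 = 0.0039


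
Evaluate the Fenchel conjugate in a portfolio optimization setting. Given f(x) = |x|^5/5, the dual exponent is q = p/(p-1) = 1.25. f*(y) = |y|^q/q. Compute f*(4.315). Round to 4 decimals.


The conjugate exponent q satisfies 1/p + 1/q = 1.
p = 5, so q = 5/(5 - 1) = 1.25
|y|^q = 4.315^1.25 = 6.2191
f*(4.315) = 6.2191 / 1.25 = 4.9753


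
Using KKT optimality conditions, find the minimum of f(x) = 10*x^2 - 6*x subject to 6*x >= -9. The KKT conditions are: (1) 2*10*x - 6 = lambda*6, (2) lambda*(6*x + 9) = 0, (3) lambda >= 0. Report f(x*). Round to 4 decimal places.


Step 1: Try lambda = 0 (constraint inactive).
Stationarity: 2*10*x - 6 = 0
x* = 6/(2*10) = 0.3
Check constraint: 6*0.3 = 1.8 >= -9 -- satisfied.
Step 2: Compute optimal value.
f(x*) = 10*0.3^2 - 6*0.3 = -0.9


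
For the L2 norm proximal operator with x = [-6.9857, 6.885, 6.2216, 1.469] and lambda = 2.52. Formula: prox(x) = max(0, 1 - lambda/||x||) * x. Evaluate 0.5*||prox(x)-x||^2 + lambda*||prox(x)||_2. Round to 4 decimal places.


Step 1: Compute ||x||.
||x|| = 11.7077
Step 2: Compute scaling factor.
scale = max(0, 1 - 2.52/11.7077) = 0.7848
Step 3: prox(x) = [-5.4821, 5.403, 4.8824, 1.1528]
||prox(x)|| = 9.1877
Step 4: Proximal objective.
0.5*||prox-x||^2 = 3.1752
lambda*||prox|| = 23.153
Total = 26.3281


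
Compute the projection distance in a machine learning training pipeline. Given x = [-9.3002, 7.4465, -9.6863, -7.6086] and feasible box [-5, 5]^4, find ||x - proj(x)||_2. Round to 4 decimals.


Project each component onto [-5, 5].
clip(-9.3002) = -5.0, clip(7.4465) = 5.0, clip(-9.6863) = -5.0, clip(-7.6086) = -5.0
Projection = [-5.0, 5.0, -5.0, -5.0]
Squared diffs: [18.4917, 5.9854, 21.9614, 6.8048]
Distance = sqrt(53.2433) = 7.2968


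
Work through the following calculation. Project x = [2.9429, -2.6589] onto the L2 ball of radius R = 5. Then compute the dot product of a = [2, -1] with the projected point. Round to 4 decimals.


Step 1: Compute ||x|| (intermediates to 6 decimals).
||x|| = sqrt(2.9429^2 + (-2.6589)^2) = 3.966158
Step 2: Project.
Since ||x|| <= R, proj = x (no scaling needed).
proj(x) = [2.9429, -2.6589]
Step 3: Dot product.
a^T * proj(x) = 2*2.9429 - 1*(-2.6589) = 8.5447


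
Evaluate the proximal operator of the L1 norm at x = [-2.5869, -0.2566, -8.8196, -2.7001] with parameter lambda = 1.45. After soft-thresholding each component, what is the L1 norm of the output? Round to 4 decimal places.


Soft-thresholding with lambda = 1.45:
prox(-2.5869) = sign(-2.5869)*max(|-2.5869| - 1.45, 0) = -1.1369
prox(-0.2566) = sign(-0.2566)*max(|-0.2566| - 1.45, 0) = 0.0
prox(-8.8196) = sign(-8.8196)*max(|-8.8196| - 1.45, 0) = -7.3696
prox(-2.7001) = sign(-2.7001)*max(|-2.7001| - 1.45, 0) = -1.2501
prox(x) = [-1.1369, 0.0, -7.3696, -1.2501]
||prox(x)||_1 = 1.1369 + 0.0 + 7.3696 + 1.2501 = 9.7566


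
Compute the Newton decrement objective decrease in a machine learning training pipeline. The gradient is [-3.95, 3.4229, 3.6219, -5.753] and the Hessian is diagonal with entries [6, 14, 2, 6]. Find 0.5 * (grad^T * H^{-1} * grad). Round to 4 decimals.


Step 1: H is diagonal, so H^(-1) * g = [-0.6583, 0.2445, 1.811, -0.9588].
Step 2: g^T H^(-1) g = sum_i g_i^2 / H_ii
  = (-3.95)^2/6 + (3.4229)^2/14 + (3.6219)^2/2 + (-5.753)^2/6
  = 2.6004 + 0.8369 + 6.5591 + 5.5162 = 15.5125
Step 3: Objective decrease = 0.5 * g^T H^(-1) g = 7.7563


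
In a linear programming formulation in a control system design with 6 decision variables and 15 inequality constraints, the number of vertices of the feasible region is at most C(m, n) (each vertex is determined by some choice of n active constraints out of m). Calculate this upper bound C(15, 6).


Each vertex corresponds to some choice of n active constraints out of m, so the number of vertices is at most C(m, n) = m! / (n!(m-n)!).
m = 15, n = 6
Numerator: 15 * 14 * 13 * 12 * 11 * 10
Denominator: 6! = 720
C(15, 6) = 5005


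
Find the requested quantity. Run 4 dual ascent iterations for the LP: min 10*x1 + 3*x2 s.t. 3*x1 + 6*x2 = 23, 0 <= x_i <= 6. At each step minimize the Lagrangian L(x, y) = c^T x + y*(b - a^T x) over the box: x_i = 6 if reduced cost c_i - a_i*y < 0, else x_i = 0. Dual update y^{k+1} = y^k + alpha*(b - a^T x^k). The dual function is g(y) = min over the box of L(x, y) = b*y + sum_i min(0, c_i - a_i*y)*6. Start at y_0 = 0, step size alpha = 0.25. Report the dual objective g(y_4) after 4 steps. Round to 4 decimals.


Dual ascent for LP: min 10*x1 + 3*x2, 3*x1 + 6*x2 = 23, 0 <= x_i <= 6
Step 1: y^k = 0.0, reduced costs: (10.0, 3.0)
  x^k = (0.0, 0.0), subgradient = b - a^T x = 23.0
  y^{k+1} = 0.0 + 0.25*23.0 = 5.75
Step 2: y^k = 5.75, reduced costs: (-7.25, -31.5)
  x^k = (6.0, 6.0), subgradient = b - a^T x = -31.0
  y^{k+1} = 5.75 + 0.25*-31.0 = -2.0
Step 3: y^k = -2.0, reduced costs: (16.0, 15.0)
  x^k = (0.0, 0.0), subgradient = b - a^T x = 23.0
  y^{k+1} = -2.0 + 0.25*23.0 = 3.75
Step 4: y^k = 3.75, reduced costs: (-1.25, -19.5)
  x^k = (6.0, 6.0), subgradient = b - a^T x = -31.0
  y^{k+1} = 3.75 + 0.25*-31.0 = -4.0
Dual objective at y_4 = -4.0: reduced costs (22.0, 27.0), box minimizer x = (0.0, 0.0)
g(y_4) = b*y + (c1 - a1*y)*x1 + (c2 - a2*y)*x2 = 23*(-4.0) + 22.0*0.0 + 27.0*0.0 = -92.0 + 0.0 + 0.0 = -92.0


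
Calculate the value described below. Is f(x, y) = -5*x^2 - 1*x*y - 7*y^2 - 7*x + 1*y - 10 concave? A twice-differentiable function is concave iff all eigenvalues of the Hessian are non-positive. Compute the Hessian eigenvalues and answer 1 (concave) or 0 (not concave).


The Hessian of f(x,y) = -5*x^2 - 1*x*y - 7*y^2 - 7*x + 1*y - 10 is:
H = [[-10, -1], [-1, -14]]
Trace = -10 - 14 = -24
Determinant = -10*-14 - (-1)^2 = 139
Discriminant = (-24)^2 - 4*139 = 20.0
Eigenvalues: lambda_1 = -14.2361, lambda_2 = -9.7639
The function is concave.

1


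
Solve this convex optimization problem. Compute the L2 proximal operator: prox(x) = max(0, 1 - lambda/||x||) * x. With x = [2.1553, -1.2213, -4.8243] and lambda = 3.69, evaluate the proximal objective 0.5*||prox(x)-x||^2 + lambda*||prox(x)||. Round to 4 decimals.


Step 1: Compute ||x||.
||x|| = 5.4232
Step 2: Compute scaling factor.
scale = max(0, 1 - 3.69/5.4232) = 0.3196
Step 3: prox(x) = [0.6888, -0.3903, -1.5418]
||prox(x)|| = 1.7332
Step 4: Proximal objective.
0.5*||prox-x||^2 = 6.8081
lambda*||prox|| = 6.3955
Total = 13.2034


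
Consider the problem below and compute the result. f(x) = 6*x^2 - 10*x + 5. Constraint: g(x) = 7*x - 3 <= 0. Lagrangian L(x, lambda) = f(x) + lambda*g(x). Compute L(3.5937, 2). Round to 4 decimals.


Step 1: Evaluate f(x).
f(3.5937) = 6*3.5937^2 - 10*3.5937 + 5 = 46.5511
Step 2: Evaluate g(x).
g(3.5937) = 7*3.5937 - 3 = 22.1559
Step 3: Compute Lagrangian.
L = 46.5511 + 2*22.1559 = 90.8629


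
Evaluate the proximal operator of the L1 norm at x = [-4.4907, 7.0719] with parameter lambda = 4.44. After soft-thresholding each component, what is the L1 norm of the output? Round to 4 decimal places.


Soft-thresholding with lambda = 4.44:
prox(-4.4907) = sign(-4.4907)*max(|-4.4907| - 4.44, 0) = -0.0507
prox(7.0719) = sign(7.0719)*max(|7.0719| - 4.44, 0) = 2.6319
prox(x) = [-0.0507, 2.6319]
||prox(x)||_1 = 0.0507 + 2.6319 = 2.6826


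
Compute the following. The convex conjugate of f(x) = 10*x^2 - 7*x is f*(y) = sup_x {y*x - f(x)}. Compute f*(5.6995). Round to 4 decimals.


f*(y) = sup_x {y*x - a*x^2 - b*x} = sup_x {(y-b)*x - a*x^2}
FOC: (y - b) - 2a*x = 0 => x* = (y - b)/(2a)
x* = (5.6995 + 7)/(2*10) = 0.635
f*(5.6995) = (y-b)^2/(4a) = (5.6995 + 7)^2/(4*10)
= 161.2773/40 = 4.0319


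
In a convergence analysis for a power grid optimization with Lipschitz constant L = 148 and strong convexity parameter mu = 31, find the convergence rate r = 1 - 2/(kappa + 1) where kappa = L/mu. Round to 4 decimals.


Step 1: Compute the condition number.
kappa = L/mu = 148/31 = 4.7742
Step 2: Compute the convergence rate.
r = 1 - 2/(kappa + 1) = 1 - 2*mu/(L + mu) = (L - mu)/(L + mu) = 117/179 = 0.6536


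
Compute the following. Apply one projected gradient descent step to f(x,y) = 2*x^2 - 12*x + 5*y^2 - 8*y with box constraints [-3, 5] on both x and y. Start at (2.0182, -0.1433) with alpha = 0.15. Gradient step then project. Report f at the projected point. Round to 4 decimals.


Step 1: Compute gradient at (2.0182, -0.1433).
grad_x = 2*2*2.0182 - 12 = -3.9272
grad_y = 2*5*-0.1433 - 8 = -9.433
Step 2: Gradient step.
x_raw = 2.0182 - 0.15*-3.9272 = 2.6073
y_raw = -0.1433 - 0.15*-9.433 = 1.2717
Step 3: Project onto [-3, 5].
x_proj = clip(2.6073) = 2.6073
y_proj = clip(1.2717) = 1.2717
Step 4: Evaluate f.
f(2.6073, 1.2717) = -19.7793


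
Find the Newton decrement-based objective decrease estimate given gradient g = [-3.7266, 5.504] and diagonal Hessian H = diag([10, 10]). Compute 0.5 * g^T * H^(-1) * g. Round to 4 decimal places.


Step 1: H is diagonal, so H^(-1) * g = [-0.3727, 0.5504].
Step 2: g^T H^(-1) g = sum_i g_i^2 / H_ii
  = (-3.7266)^2/10 + (5.504)^2/10
  = 1.3888 + 3.0294 = 4.4182
Step 3: Objective decrease = 0.5 * g^T H^(-1) g = 2.2091


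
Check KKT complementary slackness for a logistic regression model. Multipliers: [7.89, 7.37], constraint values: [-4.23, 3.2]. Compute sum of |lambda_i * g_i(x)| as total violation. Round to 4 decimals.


KKT complementary slackness check:
lambda_1 * g_1 = 7.89 * -4.23 = -33.3747
lambda_2 * g_2 = 7.37 * 3.2 = 23.584
Total violation = 33.3747 + 23.584 = 56.9587


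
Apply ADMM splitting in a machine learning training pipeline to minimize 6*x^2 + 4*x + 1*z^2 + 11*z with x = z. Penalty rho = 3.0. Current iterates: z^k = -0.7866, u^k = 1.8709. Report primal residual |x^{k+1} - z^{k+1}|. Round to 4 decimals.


ADMM iteration with rho = 3.0, z^k = -0.7866, u^k = 1.8709
Step 1: x-update.
Minimize 6*x^2 + 4*x + (3.0/2)*(x + 0.7866 + 1.8709)^2
FOC: (2*6 + 3.0)*x = -4 + 3.0*(-0.7866 - 1.8709)
x^{k+1} = -0.7982
Step 2: z-update.
Minimize 1*z^2 + 11*z + (3.0/2)*(-0.7982 - z + 1.8709)^2
FOC: (2*1 + 3.0)*z = -11 + 3.0*(-0.7982 + 1.8709)
z^{k+1} = -1.5564
Step 3: u-update.
u^{k+1} = 1.8709 - 0.7982 + 1.5564 = 2.6291
Step 4: Primal residual = |-0.7982 + 1.5564| = 0.7582


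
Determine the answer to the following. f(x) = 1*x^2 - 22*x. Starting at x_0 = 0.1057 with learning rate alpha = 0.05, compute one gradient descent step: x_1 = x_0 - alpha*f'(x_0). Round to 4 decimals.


We compute the gradient at x_0 and apply the update.
f'(x) = 2*x - 22
f'(0.1057) = 2*0.1057 - 22 = -21.7886
x_1 = 0.1057 - 0.05*-21.7886 = 1.1951


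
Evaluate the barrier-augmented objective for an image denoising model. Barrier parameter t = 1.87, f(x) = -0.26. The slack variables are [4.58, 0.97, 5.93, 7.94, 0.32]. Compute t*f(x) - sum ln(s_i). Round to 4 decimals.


Step 1: Compute log-barrier.
ln values: [1.5217, -0.0305, 1.78, 2.0719, -1.1394]
phi = -(1.5217 - 0.0305 + 1.78 + 2.0719 - 1.1394) = -4.2037
Step 2: Compute augmented objective.
t*f(x) = 1.87*-0.26 = -0.4862
Total = -0.4862 - 4.2037 = -4.6899
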